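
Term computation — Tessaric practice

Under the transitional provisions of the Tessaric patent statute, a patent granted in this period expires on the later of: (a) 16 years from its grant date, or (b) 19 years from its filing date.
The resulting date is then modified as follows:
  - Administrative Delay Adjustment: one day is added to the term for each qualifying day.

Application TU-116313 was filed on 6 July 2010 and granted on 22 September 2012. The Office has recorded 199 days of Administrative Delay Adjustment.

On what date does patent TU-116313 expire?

2030-01-21

(a) grant + 16 years → 22 September 2028.
(b) filing + 19 years → 6 July 2029.
Later of the two: 6 July 2029.
Administrative Delay Adjustment: +199 days → 21 January 2030.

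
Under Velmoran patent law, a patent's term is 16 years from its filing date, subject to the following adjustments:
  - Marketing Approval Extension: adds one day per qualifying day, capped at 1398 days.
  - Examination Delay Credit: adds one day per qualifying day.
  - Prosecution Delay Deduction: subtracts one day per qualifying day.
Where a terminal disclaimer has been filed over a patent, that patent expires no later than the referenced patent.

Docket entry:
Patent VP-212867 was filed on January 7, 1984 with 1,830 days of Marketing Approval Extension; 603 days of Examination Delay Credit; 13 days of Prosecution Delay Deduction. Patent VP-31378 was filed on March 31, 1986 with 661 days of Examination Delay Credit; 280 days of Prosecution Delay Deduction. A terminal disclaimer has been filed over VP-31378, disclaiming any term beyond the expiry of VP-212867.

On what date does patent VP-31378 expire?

Natural term of VP-31378:
  Base: filing + 16 years → 31 March 2002.
  Examination Delay Credit: +661 days → 21 January 2004.
  Prosecution Delay Deduction: −280 days → 16 April 2003.
Expiry of referenced patent VP-212867:
  Base: filing + 16 years → 7 January 2000.
  Marketing Approval Extension: 1830 days claimed exceeds the 1398-day cap, so +1398 days → 5 November 2003.
  Examination Delay Credit: +603 days → 30 June 2005.
  Prosecution Delay Deduction: −13 days → 17 June 2005.
Terminal disclaimer: VP-31378 expires on the earlier of 16 April 2003 and 17 June 2005.

2003-04-16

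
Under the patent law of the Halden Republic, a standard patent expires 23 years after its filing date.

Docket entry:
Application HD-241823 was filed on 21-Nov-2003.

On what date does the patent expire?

2026-11-21

Filing date + 23 years → 21 November 2026.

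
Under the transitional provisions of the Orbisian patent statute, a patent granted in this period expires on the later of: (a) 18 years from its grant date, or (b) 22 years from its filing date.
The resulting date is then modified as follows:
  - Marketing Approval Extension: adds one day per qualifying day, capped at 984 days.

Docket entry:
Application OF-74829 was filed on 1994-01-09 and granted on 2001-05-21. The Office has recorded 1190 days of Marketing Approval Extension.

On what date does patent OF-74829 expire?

(a) grant + 18 years → 21 May 2019.
(b) filing + 22 years → 9 January 2016.
Later of the two: 21 May 2019.
Marketing Approval Extension: 1190 days claimed exceeds the 984-day cap, so +984 days → 29 January 2022.

January 29, 2022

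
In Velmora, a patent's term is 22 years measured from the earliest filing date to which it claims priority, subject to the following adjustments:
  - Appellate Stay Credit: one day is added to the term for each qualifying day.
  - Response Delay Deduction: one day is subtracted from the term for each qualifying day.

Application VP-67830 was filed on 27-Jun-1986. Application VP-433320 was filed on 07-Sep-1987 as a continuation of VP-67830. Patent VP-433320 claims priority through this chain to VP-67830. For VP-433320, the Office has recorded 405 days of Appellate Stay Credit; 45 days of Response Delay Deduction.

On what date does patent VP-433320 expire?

Earliest priority filing: 27 June 1986.
Base term: 27 June 1986 + 22 years → 27 June 2008.
Appellate Stay Credit: +405 days → 6 August 2009.
Response Delay Deduction: −45 days → 22 June 2009.

June 22, 2009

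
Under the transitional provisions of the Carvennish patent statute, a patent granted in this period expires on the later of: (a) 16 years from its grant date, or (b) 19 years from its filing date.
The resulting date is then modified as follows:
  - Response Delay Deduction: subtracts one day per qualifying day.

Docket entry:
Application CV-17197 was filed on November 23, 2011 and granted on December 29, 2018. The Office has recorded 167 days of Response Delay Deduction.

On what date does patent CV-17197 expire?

(a) grant + 16 years → 29 December 2034.
(b) filing + 19 years → 23 November 2030.
Later of the two: 29 December 2034.
Response Delay Deduction: −167 days → 15 July 2034.

July 15, 2034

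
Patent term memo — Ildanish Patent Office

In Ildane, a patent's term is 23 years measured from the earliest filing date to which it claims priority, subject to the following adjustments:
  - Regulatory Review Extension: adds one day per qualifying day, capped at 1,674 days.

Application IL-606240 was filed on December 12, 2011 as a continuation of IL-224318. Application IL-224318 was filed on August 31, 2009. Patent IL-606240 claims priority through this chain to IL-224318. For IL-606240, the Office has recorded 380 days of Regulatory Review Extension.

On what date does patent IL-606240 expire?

Earliest priority filing: 31 August 2009.
Base term: 31 August 2009 + 23 years → 31 August 2032.
Regulatory Review Extension: 380 days (within the 1674-day cap) → +380 days → 15 September 2033.

2033-09-15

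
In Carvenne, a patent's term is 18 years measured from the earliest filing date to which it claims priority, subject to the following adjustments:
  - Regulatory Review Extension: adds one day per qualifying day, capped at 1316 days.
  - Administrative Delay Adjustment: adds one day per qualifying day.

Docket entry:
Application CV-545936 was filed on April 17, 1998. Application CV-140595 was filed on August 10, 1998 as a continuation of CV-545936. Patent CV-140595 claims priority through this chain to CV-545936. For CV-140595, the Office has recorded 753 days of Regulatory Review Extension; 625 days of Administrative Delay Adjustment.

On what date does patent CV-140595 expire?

Earliest priority filing: 17 April 1998.
Base term: 17 April 1998 + 18 years → 17 April 2016.
Regulatory Review Extension: 753 days (within the 1316-day cap) → +753 days → 10 May 2018.
Administrative Delay Adjustment: +625 days → 25 January 2020.

January 25, 2020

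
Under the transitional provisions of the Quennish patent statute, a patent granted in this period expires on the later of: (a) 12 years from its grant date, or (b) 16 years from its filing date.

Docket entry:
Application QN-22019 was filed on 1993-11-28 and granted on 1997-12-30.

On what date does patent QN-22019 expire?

(a) grant + 12 years → 30 December 2009.
(b) filing + 16 years → 28 November 2009.
Later of the two: 30 December 2009.

2009-12-30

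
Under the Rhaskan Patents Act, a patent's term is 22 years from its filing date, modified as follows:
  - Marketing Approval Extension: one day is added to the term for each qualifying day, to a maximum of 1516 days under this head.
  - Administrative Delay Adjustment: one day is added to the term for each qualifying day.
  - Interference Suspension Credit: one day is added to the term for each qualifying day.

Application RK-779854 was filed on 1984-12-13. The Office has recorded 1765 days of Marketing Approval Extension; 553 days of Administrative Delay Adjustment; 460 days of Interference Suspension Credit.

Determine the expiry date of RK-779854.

Base term: filing date + 22 years → 13 December 2006.
Marketing Approval Extension: 1765 days claimed exceeds the 1516-day cap, so +1516 days → 6 February 2011.
Administrative Delay Adjustment: +553 days → 12 August 2012.
Interference Suspension Credit: +460 days → 15 November 2013.

2013-11-15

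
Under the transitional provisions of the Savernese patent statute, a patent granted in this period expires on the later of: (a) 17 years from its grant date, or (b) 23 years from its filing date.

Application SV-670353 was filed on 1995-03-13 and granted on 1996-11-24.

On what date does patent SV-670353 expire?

March 13, 2018

(a) grant + 17 years → 24 November 2013.
(b) filing + 23 years → 13 March 2018.
Later of the two: 13 March 2018.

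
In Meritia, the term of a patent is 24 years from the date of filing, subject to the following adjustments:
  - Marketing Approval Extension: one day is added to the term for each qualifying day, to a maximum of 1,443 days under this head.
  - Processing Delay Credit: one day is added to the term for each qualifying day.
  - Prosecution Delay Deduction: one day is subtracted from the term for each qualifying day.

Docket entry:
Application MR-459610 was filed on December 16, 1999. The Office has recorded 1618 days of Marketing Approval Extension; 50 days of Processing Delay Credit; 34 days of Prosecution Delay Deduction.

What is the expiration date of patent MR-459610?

December 14, 2027

Base term: filing date + 24 years → 16 December 2023.
Marketing Approval Extension: 1618 days claimed exceeds the 1443-day cap, so +1443 days → 28 November 2027.
Processing Delay Credit: +50 days → 17 January 2028.
Prosecution Delay Deduction: −34 days → 14 December 2027.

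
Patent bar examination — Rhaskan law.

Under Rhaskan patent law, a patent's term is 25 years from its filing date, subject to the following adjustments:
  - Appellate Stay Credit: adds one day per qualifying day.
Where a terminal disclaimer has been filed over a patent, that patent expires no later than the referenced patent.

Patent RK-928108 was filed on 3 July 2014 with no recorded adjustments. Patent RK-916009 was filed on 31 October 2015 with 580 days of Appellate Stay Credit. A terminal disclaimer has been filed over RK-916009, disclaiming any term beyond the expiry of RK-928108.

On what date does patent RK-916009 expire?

July 3, 2039

Natural term of RK-916009:
  Base: filing + 25 years → 31 October 2040.
  Appellate Stay Credit: +580 days → 3 June 2042.
Expiry of referenced patent RK-928108:
  Base: filing + 25 years → 3 July 2039.
Terminal disclaimer: RK-916009 expires on the earlier of 3 June 2042 and 3 July 2039.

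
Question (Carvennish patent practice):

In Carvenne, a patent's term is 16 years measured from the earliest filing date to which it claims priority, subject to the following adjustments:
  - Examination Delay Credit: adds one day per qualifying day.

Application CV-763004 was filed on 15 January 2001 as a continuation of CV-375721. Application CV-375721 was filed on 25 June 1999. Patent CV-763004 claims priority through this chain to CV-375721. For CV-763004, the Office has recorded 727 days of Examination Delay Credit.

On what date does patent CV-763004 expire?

Earliest priority filing: 25 June 1999.
Base term: 25 June 1999 + 16 years → 25 June 2015.
Examination Delay Credit: +727 days → 21 June 2017.

June 21, 2017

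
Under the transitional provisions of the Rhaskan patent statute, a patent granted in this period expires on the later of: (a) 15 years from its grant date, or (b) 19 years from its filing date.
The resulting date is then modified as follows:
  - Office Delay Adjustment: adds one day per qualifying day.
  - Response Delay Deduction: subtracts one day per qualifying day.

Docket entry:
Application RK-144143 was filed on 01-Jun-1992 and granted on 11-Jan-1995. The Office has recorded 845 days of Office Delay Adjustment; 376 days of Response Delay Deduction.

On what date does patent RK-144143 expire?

(a) grant + 15 years → 11 January 2010.
(b) filing + 19 years → 1 June 2011.
Later of the two: 1 June 2011.
Office Delay Adjustment: +845 days → 23 September 2013.
Response Delay Deduction: −376 days → 12 September 2012.

September 12, 2012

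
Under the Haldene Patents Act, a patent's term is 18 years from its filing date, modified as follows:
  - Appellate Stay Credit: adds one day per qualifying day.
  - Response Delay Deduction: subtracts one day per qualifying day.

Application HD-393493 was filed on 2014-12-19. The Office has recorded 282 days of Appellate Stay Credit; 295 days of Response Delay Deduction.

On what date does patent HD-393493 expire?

Base term: filing date + 18 years → 19 December 2032.
Appellate Stay Credit: +282 days → 27 September 2033.
Response Delay Deduction: −295 days → 6 December 2032.

December 6, 2032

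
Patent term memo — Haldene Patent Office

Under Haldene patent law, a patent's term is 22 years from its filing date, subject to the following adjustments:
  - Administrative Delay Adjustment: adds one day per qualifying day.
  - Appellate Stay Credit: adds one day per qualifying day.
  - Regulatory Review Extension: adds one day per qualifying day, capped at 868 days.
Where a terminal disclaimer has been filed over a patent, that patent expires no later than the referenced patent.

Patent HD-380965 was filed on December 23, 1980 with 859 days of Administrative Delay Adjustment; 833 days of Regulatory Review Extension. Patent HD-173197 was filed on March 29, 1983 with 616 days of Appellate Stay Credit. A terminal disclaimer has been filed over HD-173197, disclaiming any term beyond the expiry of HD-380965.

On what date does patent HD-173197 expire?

2006-12-05

Natural term of HD-173197:
  Base: filing + 22 years → 29 March 2005.
  Appellate Stay Credit: +616 days → 5 December 2006.
Expiry of referenced patent HD-380965:
  Base: filing + 22 years → 23 December 2002.
  Administrative Delay Adjustment: +859 days → 30 April 2005.
  Regulatory Review Extension: 833 days (within the 868-day cap) → +833 days → 11 August 2007.
Terminal disclaimer: HD-173197 expires on the earlier of 5 December 2006 and 11 August 2007.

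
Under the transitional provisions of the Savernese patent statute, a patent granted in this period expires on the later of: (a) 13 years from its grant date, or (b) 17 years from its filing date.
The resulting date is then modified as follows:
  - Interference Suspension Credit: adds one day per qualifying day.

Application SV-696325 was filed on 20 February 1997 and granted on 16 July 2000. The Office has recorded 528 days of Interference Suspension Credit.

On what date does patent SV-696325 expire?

August 2, 2015

(a) grant + 13 years → 16 July 2013.
(b) filing + 17 years → 20 February 2014.
Later of the two: 20 February 2014.
Interference Suspension Credit: +528 days → 2 August 2015.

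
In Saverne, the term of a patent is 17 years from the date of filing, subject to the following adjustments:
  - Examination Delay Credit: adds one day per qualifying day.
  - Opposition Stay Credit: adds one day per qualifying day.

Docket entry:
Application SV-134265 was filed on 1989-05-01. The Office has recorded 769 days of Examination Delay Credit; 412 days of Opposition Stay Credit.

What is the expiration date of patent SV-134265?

Base term: filing date + 17 years → 1 May 2006.
Examination Delay Credit: +769 days → 8 June 2008.
Opposition Stay Credit: +412 days → 25 July 2009.

2009-07-25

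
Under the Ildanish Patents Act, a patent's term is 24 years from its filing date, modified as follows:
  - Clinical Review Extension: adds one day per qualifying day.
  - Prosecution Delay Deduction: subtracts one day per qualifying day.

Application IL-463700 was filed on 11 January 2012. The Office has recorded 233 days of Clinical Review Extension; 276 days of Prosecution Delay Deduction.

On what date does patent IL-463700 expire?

Base term: filing date + 24 years → 11 January 2036.
Clinical Review Extension: +233 days → 31 August 2036.
Prosecution Delay Deduction: −276 days → 29 November 2035.

2035-11-29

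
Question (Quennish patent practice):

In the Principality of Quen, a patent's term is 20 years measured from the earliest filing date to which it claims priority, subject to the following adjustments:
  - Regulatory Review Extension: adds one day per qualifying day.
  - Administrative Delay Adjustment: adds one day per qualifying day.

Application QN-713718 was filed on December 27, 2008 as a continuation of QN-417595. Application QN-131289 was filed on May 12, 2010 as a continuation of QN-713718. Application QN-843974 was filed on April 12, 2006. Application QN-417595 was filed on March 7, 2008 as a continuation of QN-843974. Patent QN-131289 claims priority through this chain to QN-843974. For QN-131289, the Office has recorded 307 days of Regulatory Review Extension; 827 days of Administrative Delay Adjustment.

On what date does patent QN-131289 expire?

2029-05-20

Earliest priority filing: 12 April 2006.
Base term: 12 April 2006 + 20 years → 12 April 2026.
Regulatory Review Extension: +307 days → 13 February 2027.
Administrative Delay Adjustment: +827 days → 20 May 2029.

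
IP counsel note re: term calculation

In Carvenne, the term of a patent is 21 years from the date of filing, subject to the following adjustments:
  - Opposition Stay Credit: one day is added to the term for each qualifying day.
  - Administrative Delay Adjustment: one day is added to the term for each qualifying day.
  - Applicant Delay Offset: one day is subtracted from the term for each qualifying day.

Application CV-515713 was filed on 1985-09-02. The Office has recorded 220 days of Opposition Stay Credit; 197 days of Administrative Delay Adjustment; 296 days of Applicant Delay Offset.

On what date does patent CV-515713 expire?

January 1, 2007

Base term: filing date + 21 years → 2 September 2006.
Opposition Stay Credit: +220 days → 10 April 2007.
Administrative Delay Adjustment: +197 days → 24 October 2007.
Applicant Delay Offset: −296 days → 1 January 2007.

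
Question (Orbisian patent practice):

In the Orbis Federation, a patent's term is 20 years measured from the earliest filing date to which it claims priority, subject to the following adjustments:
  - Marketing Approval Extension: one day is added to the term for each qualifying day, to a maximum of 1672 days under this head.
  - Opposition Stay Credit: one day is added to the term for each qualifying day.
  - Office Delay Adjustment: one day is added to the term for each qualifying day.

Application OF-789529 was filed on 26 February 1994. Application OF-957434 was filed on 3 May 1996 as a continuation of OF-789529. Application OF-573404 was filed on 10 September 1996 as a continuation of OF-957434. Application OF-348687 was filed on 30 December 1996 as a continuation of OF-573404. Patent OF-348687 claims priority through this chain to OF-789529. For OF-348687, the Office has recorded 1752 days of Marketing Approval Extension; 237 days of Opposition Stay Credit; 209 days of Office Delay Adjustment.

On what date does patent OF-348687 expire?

Earliest priority filing: 26 February 1994.
Base term: 26 February 1994 + 20 years → 26 February 2014.
Marketing Approval Extension: 1752 days claimed exceeds the 1672-day cap, so +1672 days → 25 September 2018.
Opposition Stay Credit: +237 days → 20 May 2019.
Office Delay Adjustment: +209 days → 15 December 2019.

December 15, 2019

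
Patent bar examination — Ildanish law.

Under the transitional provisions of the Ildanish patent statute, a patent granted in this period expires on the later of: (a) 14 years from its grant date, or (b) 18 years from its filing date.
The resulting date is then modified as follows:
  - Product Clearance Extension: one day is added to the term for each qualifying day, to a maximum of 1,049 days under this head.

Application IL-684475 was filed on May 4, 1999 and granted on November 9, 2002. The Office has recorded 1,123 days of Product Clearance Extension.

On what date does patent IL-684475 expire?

March 18, 2020

(a) grant + 14 years → 9 November 2016.
(b) filing + 18 years → 4 May 2017.
Later of the two: 4 May 2017.
Product Clearance Extension: 1123 days claimed exceeds the 1049-day cap, so +1049 days → 18 March 2020.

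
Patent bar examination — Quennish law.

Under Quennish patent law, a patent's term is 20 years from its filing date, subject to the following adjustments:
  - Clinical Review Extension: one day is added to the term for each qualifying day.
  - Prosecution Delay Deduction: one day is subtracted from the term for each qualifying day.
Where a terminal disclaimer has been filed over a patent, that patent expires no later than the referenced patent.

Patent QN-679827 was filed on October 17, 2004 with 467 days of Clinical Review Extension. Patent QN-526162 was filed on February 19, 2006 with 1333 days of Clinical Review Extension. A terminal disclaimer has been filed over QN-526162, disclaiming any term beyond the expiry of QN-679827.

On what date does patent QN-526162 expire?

January 27, 2026

Natural term of QN-526162:
  Base: filing + 20 years → 19 February 2026.
  Clinical Review Extension: +1333 days → 14 October 2029.
Expiry of referenced patent QN-679827:
  Base: filing + 20 years → 17 October 2024.
  Clinical Review Extension: +467 days → 27 January 2026.
Terminal disclaimer: QN-526162 expires on the earlier of 14 October 2029 and 27 January 2026.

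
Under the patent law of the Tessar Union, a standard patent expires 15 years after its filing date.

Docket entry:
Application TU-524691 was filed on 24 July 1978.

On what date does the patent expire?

July 24, 1993

Filing date + 15 years → 24 July 1993.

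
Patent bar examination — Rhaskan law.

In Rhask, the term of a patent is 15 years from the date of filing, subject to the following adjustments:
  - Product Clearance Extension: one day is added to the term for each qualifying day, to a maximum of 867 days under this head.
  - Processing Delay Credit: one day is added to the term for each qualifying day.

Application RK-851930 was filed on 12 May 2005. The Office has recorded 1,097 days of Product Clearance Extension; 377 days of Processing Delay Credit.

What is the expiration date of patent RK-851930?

October 8, 2023

Base term: filing date + 15 years → 12 May 2020.
Product Clearance Extension: 1097 days claimed exceeds the 867-day cap, so +867 days → 26 September 2022.
Processing Delay Credit: +377 days → 8 October 2023.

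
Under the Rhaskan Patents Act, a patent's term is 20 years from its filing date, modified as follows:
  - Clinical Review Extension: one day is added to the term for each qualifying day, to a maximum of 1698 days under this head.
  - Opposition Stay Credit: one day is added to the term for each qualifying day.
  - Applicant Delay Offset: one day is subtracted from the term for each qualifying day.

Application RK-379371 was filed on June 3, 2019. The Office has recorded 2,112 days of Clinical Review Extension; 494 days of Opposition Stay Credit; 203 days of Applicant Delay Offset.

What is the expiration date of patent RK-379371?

Base term: filing date + 20 years → 3 June 2039.
Clinical Review Extension: 2112 days claimed exceeds the 1698-day cap, so +1698 days → 26 January 2044.
Opposition Stay Credit: +494 days → 3 June 2045.
Applicant Delay Offset: −203 days → 12 November 2044.

2044-11-12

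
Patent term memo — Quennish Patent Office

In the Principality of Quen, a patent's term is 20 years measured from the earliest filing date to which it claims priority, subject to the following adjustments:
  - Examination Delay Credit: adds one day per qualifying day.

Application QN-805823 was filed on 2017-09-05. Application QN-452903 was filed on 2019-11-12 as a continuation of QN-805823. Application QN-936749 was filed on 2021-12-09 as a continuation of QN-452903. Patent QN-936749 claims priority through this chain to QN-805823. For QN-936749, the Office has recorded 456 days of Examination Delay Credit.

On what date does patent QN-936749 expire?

Earliest priority filing: 5 September 2017.
Base term: 5 September 2017 + 20 years → 5 September 2037.
Examination Delay Credit: +456 days → 5 December 2038.

December 5, 2038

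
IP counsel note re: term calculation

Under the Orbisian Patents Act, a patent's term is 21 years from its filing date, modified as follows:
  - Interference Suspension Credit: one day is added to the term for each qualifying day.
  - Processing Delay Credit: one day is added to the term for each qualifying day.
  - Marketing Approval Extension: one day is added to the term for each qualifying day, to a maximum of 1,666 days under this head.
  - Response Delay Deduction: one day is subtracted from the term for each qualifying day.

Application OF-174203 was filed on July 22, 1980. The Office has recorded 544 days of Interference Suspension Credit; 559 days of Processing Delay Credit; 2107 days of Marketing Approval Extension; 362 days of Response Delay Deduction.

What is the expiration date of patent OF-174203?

2008-02-23

Base term: filing date + 21 years → 22 July 2001.
Interference Suspension Credit: +544 days → 17 January 2003.
Processing Delay Credit: +559 days → 29 July 2004.
Marketing Approval Extension: 2107 days claimed exceeds the 1666-day cap, so +1666 days → 19 February 2009.
Response Delay Deduction: −362 days → 23 February 2008.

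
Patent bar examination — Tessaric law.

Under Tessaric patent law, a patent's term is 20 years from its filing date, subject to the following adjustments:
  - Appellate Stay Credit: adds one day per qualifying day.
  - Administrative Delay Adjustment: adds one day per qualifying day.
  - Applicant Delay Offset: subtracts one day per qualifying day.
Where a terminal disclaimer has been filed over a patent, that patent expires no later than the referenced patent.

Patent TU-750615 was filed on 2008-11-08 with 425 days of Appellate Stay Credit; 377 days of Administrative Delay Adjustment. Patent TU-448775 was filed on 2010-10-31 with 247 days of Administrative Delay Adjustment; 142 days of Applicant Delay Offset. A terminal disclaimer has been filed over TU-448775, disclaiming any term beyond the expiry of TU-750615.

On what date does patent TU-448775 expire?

2031-01-19

Natural term of TU-448775:
  Base: filing + 20 years → 31 October 2030.
  Administrative Delay Adjustment: +247 days → 5 July 2031.
  Applicant Delay Offset: −142 days → 13 February 2031.
Expiry of referenced patent TU-750615:
  Base: filing + 20 years → 8 November 2028.
  Appellate Stay Credit: +425 days → 7 January 2030.
  Administrative Delay Adjustment: +377 days → 19 January 2031.
Terminal disclaimer: TU-448775 expires on the earlier of 13 February 2031 and 19 January 2031.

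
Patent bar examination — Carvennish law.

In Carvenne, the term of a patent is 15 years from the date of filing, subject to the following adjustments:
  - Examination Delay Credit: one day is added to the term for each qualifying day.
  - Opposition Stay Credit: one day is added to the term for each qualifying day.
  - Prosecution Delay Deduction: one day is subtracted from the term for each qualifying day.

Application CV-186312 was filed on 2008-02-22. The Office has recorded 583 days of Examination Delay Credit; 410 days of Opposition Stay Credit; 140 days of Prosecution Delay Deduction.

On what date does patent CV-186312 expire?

2025-06-24

Base term: filing date + 15 years → 22 February 2023.
Examination Delay Credit: +583 days → 27 September 2024.
Opposition Stay Credit: +410 days → 11 November 2025.
Prosecution Delay Deduction: −140 days → 24 June 2025.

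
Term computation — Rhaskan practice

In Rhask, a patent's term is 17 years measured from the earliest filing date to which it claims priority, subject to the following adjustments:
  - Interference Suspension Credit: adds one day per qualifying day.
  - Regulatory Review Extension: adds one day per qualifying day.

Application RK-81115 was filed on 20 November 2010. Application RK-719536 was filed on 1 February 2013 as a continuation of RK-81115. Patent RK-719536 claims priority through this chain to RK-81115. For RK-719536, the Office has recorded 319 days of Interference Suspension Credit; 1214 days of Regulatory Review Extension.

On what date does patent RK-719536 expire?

Earliest priority filing: 20 November 2010.
Base term: 20 November 2010 + 17 years → 20 November 2027.
Interference Suspension Credit: +319 days → 4 October 2028.
Regulatory Review Extension: +1214 days → 31 January 2032.

January 31, 2032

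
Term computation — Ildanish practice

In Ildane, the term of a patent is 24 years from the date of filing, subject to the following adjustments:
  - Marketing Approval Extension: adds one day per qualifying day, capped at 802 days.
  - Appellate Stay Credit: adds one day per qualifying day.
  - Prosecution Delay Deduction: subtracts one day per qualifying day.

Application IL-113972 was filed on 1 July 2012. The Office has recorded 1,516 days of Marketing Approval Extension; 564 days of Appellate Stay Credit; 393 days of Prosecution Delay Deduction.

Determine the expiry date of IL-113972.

Base term: filing date + 24 years → 1 July 2036.
Marketing Approval Extension: 1516 days claimed exceeds the 802-day cap, so +802 days → 11 September 2038.
Appellate Stay Credit: +564 days → 28 March 2040.
Prosecution Delay Deduction: −393 days → 1 March 2039.

2039-03-01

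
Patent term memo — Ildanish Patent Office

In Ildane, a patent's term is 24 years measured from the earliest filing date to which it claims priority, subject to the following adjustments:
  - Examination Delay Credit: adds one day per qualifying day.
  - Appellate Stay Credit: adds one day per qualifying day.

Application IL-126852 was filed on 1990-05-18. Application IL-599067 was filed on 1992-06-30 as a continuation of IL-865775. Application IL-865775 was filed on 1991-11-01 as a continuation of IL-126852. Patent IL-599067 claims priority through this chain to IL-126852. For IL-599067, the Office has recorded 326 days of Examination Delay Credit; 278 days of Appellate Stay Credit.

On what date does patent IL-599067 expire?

Earliest priority filing: 18 May 1990.
Base term: 18 May 1990 + 24 years → 18 May 2014.
Examination Delay Credit: +326 days → 9 April 2015.
Appellate Stay Credit: +278 days → 12 January 2016.

January 12, 2016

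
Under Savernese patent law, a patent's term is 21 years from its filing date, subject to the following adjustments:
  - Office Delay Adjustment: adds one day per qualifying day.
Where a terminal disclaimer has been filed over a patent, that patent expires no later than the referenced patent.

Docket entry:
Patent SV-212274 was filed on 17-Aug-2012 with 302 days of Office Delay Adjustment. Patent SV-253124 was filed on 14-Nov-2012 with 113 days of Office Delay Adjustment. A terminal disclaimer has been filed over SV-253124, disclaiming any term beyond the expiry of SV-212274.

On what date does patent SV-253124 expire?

Natural term of SV-253124:
  Base: filing + 21 years → 14 November 2033.
  Office Delay Adjustment: +113 days → 7 March 2034.
Expiry of referenced patent SV-212274:
  Base: filing + 21 years → 17 August 2033.
  Office Delay Adjustment: +302 days → 15 June 2034.
Terminal disclaimer: SV-253124 expires on the earlier of 7 March 2034 and 15 June 2034.

2034-03-07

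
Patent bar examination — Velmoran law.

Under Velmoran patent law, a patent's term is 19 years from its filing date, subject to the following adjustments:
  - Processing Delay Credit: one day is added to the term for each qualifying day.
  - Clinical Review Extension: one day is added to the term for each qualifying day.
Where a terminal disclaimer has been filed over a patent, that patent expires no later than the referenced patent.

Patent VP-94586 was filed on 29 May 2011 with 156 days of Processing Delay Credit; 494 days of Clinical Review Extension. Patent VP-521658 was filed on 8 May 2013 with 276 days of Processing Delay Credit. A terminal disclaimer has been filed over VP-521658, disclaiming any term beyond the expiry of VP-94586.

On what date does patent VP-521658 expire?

2032-03-09

Natural term of VP-521658:
  Base: filing + 19 years → 8 May 2032.
  Processing Delay Credit: +276 days → 8 February 2033.
Expiry of referenced patent VP-94586:
  Base: filing + 19 years → 29 May 2030.
  Processing Delay Credit: +156 days → 1 November 2030.
  Clinical Review Extension: +494 days → 9 March 2032.
Terminal disclaimer: VP-521658 expires on the earlier of 8 February 2033 and 9 March 2032.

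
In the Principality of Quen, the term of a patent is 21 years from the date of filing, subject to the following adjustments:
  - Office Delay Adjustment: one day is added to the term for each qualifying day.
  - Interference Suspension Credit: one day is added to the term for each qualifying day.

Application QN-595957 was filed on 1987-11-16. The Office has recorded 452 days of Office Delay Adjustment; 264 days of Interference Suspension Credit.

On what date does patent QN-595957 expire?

November 2, 2010

Base term: filing date + 21 years → 16 November 2008.
Office Delay Adjustment: +452 days → 11 February 2010.
Interference Suspension Credit: +264 days → 2 November 2010.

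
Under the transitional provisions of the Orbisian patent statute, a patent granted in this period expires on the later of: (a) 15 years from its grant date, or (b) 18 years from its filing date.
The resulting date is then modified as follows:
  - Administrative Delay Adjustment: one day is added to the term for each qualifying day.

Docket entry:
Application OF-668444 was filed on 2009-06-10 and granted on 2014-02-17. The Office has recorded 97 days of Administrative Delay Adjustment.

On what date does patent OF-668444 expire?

(a) grant + 15 years → 17 February 2029.
(b) filing + 18 years → 10 June 2027.
Later of the two: 17 February 2029.
Administrative Delay Adjustment: +97 days → 25 May 2029.

2029-05-25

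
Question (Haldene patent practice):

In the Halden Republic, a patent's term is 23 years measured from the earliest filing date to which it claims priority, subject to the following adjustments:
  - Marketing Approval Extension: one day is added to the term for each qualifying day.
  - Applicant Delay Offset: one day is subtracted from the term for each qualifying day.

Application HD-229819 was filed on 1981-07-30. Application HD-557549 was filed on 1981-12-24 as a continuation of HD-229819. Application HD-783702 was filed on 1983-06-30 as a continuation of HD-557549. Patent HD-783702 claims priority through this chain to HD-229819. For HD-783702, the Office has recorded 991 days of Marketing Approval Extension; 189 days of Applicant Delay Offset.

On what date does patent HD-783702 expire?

Earliest priority filing: 30 July 1981.
Base term: 30 July 1981 + 23 years → 30 July 2004.
Marketing Approval Extension: +991 days → 17 April 2007.
Applicant Delay Offset: −189 days → 10 October 2006.

October 10, 2006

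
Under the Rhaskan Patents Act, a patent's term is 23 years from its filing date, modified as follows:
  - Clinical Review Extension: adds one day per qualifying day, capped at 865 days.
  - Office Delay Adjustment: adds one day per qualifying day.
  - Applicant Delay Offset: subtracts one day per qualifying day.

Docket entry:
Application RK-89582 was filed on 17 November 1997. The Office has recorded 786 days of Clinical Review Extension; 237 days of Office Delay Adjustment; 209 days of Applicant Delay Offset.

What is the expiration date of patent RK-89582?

February 9, 2023

Base term: filing date + 23 years → 17 November 2020.
Clinical Review Extension: 786 days (within the 865-day cap) → +786 days → 12 January 2023.
Office Delay Adjustment: +237 days → 6 September 2023.
Applicant Delay Offset: −209 days → 9 February 2023.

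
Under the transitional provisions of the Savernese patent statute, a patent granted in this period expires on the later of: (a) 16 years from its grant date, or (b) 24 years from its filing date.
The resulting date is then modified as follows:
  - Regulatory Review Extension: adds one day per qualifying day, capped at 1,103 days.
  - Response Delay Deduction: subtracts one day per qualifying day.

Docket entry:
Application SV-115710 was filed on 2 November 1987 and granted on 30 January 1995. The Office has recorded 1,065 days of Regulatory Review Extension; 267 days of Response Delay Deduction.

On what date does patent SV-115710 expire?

(a) grant + 16 years → 30 January 2011.
(b) filing + 24 years → 2 November 2011.
Later of the two: 2 November 2011.
Regulatory Review Extension: 1065 days (within the 1103-day cap) → +1065 days → 2 October 2014.
Response Delay Deduction: −267 days → 8 January 2014.

2014-01-08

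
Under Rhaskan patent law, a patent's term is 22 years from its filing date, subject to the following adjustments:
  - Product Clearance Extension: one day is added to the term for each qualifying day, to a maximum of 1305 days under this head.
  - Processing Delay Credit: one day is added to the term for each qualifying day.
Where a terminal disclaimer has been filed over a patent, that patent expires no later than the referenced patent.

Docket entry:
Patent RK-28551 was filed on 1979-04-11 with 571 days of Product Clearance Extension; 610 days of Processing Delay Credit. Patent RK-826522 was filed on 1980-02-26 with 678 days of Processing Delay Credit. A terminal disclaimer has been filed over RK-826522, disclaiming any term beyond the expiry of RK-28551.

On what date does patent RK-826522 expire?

Natural term of RK-826522:
  Base: filing + 22 years → 26 February 2002.
  Processing Delay Credit: +678 days → 5 January 2004.
Expiry of referenced patent RK-28551:
  Base: filing + 22 years → 11 April 2001.
  Product Clearance Extension: 571 days (within the 1305-day cap) → +571 days → 3 November 2002.
  Processing Delay Credit: +610 days → 5 July 2004.
Terminal disclaimer: RK-826522 expires on the earlier of 5 January 2004 and 5 July 2004.

2004-01-05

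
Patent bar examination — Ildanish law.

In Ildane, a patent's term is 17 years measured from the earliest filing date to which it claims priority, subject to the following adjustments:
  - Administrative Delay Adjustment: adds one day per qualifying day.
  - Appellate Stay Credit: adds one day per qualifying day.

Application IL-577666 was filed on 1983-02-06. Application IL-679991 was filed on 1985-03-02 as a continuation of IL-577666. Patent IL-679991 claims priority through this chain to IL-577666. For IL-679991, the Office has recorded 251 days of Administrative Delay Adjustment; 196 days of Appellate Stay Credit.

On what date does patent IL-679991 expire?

April 28, 2001

Earliest priority filing: 6 February 1983.
Base term: 6 February 1983 + 17 years → 6 February 2000.
Administrative Delay Adjustment: +251 days → 14 October 2000.
Appellate Stay Credit: +196 days → 28 April 2001.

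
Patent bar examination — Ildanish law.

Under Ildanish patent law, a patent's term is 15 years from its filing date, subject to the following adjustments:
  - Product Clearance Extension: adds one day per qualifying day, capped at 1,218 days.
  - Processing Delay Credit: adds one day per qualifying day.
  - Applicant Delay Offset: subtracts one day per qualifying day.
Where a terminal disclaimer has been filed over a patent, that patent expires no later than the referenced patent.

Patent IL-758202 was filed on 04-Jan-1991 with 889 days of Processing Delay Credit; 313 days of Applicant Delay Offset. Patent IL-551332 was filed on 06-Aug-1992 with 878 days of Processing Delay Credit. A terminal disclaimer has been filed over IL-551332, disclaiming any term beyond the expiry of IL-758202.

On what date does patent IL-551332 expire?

August 3, 2007

Natural term of IL-551332:
  Base: filing + 15 years → 6 August 2007.
  Processing Delay Credit: +878 days → 31 December 2009.
Expiry of referenced patent IL-758202:
  Base: filing + 15 years → 4 January 2006.
  Processing Delay Credit: +889 days → 11 June 2008.
  Applicant Delay Offset: −313 days → 3 August 2007.
Terminal disclaimer: IL-551332 expires on the earlier of 31 December 2009 and 3 August 2007.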